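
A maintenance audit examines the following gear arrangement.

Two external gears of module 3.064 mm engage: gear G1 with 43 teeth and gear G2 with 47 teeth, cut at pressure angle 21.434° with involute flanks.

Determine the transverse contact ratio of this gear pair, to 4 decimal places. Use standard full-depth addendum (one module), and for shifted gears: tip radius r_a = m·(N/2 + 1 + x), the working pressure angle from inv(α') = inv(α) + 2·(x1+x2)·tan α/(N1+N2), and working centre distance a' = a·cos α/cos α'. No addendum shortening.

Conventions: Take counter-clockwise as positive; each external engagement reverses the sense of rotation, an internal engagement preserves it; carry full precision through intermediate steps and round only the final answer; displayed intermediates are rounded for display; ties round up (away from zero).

1.6660

class = single-mesh tooth geometry [involute pair 43T × 47T, m = 3.064]
base radii: r_b1 = 61.319959, r_b2 = 67.024141
tip radii: r_a1 = 68.940000, r_a2 = 75.068000
no profile shift: α' = α, a' = a
action lengths: √(r_a1²−r_b1²) = 31.505337, √(r_a2²−r_b2²) = 33.807827
base pitch p_b = π·m·cos α = 8.960108
CR = (31.505337 + 33.807827 − 137.880000·sin 21.43400°)/8.960108 = 1.666027
contact ratio ≈ 1.6660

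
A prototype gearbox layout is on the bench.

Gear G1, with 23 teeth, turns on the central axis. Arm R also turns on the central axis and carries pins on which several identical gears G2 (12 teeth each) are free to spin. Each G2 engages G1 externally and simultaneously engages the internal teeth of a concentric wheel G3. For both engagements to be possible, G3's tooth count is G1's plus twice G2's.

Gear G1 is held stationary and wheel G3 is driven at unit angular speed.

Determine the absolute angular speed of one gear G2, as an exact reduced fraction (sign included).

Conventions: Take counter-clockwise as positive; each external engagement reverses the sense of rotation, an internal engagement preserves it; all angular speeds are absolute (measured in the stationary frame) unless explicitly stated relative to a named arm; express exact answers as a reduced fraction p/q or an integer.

47/24

recognized (axles ride arm R): planetary set, 23/12/47 teeth
ring teeth: 23 + 2·12 = 47
23(ω_sun−ω_arm) = −47(ω_ring−ω_arm),  ω_sun = 0, ω_ring = 1
23(0−ω_arm) = −47(1−ω_arm)  ⇒  70·ω_arm = 47  ⇒  ω_arm = 47/70
sun–planet mesh: 23·(0−47/70) = −12·(ω_p−ω_arm)  ⇒  ω_p−ω_arm = 1081/840
ω_p = 47/70 + 1081/840 = 47/24
exact speed ratio = 47/24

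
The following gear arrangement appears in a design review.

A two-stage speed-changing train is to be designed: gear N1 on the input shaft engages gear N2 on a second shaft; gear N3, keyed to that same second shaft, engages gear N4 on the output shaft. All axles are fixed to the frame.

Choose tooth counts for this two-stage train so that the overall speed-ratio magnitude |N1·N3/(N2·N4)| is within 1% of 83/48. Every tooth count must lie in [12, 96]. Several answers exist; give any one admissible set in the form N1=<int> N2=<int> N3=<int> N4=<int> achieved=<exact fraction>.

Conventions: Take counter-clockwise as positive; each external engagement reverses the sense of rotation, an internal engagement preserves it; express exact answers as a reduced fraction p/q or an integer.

design class (target 83/48): fixed-axis compound train
target = 83/48 in lowest terms: an exact hit needs N1·N3 = k·83 and N2·N4 = k·48 for one integer k, every count in [12, 96]; additionally prefer no 1:1 stage (N1 ≠ N2, N3 ≠ N4)
k = 1…11: no 1:1-free in-range split of k·83 and k·48 into factor pairs; take k = 12
k = 12: N1·N3 = 996 = 12·83, N2·N4 = 576 = 48·12
achieved = 12·83/(48·12) = 83/48; |achieved − target| = 0 ≤ 83/4800 ✓

N1=12 N2=48 N3=83 N4=12 achieved=83/48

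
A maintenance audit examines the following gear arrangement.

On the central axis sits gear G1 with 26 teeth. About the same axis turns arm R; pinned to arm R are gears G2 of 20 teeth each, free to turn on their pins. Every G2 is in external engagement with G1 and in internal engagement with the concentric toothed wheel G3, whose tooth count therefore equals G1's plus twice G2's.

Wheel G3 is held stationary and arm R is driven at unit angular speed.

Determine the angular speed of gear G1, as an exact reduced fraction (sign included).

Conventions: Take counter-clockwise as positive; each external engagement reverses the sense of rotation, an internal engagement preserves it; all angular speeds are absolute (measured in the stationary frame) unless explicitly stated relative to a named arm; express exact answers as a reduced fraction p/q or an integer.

46/13

topology: planetary set — G1 26T / G2 20T / G3 66T, arm = carrier (Willis)
ring teeth: 26 + 2·20 = 66
26(ω_sun−ω_arm) = −66(ω_ring−ω_arm),  ω_ring = 0, ω_arm = 1
ω_sun = 1 − (66/26)(0−1) = 46/13
exact speed ratio = 46/13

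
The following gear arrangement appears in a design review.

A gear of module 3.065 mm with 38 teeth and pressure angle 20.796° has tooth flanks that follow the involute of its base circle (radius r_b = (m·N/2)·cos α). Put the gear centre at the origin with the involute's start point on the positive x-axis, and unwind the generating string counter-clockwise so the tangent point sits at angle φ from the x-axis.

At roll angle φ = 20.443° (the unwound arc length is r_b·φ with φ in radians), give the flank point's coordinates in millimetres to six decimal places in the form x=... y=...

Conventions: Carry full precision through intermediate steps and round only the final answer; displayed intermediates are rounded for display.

x=57.796802 y=0.813827

topology: single-mesh involute geometry — m = 3.065, N = 38
pitch radius r_p = m·N/2 = 3.065·38/2 = 58.235000
base radius r_b = r_p·cos α = 58.235000·cos 20.796° = 54.441017
roll angle φ = 20.443° = 0.35679766 rad
x = r_b·(cos φ + φ·sin φ) = 57.796802
y = r_b·(sin φ − φ·cos φ) = 0.813827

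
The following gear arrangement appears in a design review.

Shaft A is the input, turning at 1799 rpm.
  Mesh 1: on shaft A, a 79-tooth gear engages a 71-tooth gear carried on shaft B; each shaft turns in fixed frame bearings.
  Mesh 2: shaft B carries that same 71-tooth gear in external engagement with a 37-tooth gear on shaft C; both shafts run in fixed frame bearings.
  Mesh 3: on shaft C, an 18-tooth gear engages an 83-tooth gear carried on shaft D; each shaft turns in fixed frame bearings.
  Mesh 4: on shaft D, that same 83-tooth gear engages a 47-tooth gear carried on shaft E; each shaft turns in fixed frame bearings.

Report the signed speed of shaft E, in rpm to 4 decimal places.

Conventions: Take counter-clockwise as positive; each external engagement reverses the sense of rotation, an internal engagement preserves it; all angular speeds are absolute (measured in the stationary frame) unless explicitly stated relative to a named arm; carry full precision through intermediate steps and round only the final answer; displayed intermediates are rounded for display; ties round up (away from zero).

+1471.0627 rpm

recognized (5 fixed axles, 4 meshes): fixed-axis compound train
mesh 1 [79T→71T]: ω = 1799.0000×79/71 = 2001.7042 rpm, sense flips to −
mesh 2 [71T→37T]: ω = 2001.7042×71/37 = 3841.1081 rpm, sense flips to +
mesh 3 [18T→83T]: ω = 3841.1081×18/83 = 833.0114 rpm, sense flips to −
mesh 4 [83T→47T]: ω = 833.0114×83/47 = 1471.0627 rpm, sense flips to +
signed output speed = +1471.0627 rpm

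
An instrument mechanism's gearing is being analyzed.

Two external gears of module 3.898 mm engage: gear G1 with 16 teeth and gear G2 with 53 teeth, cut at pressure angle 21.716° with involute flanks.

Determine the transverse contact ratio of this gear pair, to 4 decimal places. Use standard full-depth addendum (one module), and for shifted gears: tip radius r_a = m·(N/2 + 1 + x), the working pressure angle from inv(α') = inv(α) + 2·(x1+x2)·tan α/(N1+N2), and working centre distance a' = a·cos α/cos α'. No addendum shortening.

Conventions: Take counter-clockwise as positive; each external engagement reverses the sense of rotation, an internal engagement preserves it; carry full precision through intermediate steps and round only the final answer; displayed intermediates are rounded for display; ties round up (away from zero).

topology: single-mesh involute geometry — m = 3.898, 16T/53T pair
base radii: r_b1 = 28.970849, r_b2 = 95.965938
tip radii: r_a1 = 35.082000, r_a2 = 107.195000
no profile shift: α' = α, a' = a
action lengths: √(r_a1²−r_b1²) = 19.784757, √(r_a2²−r_b2²) = 47.763028
base pitch p_b = π·m·cos α = 11.376826
CR = (19.784757 + 47.763028 − 134.481000·sin 21.71600°)/11.376826 = 1.563615
contact ratio ≈ 1.5636

1.5636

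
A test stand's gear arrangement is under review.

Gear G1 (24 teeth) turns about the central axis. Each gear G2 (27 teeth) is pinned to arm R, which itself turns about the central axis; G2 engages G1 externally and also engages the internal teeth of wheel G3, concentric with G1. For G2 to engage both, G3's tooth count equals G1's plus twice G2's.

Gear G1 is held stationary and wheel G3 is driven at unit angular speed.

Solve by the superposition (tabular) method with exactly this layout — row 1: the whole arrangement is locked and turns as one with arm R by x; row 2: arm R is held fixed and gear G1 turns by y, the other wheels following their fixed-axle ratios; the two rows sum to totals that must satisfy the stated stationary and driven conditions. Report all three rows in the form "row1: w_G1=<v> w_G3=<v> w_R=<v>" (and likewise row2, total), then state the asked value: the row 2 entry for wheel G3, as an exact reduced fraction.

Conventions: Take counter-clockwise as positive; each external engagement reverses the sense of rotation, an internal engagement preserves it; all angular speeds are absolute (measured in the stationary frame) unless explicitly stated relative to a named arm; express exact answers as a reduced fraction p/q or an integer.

row1: w_G1=13/17 w_G3=13/17 w_R=13/17
row2: w_G1=-13/17 w_G3=4/17 w_R=0
total: w_G1=0 w_G3=1 w_R=13/17
asked value: 4/17

topology: planetary set — G1 24T / G2 27T / G3 78T, arm = carrier (Willis)
superposition row 1 [locked train]: every member turns x
row 2: sun turns y, ring = −(24/78)·y, arm 0
boundary: total ω_sun = x + y = 0 and total ω_ring = x − (24/78)·y = 1  ⇒  y = -13/17, x = 13/17
row 2 ring = −(24/78)·(-13/17) = 4/17
totals (row 1 + row 2): sun 13/17 + (-13/17) = 0, ring 13/17 + 4/17 = 1, arm 13/17 + 0 = 13/17
asked cell (row2, ring) = 4/17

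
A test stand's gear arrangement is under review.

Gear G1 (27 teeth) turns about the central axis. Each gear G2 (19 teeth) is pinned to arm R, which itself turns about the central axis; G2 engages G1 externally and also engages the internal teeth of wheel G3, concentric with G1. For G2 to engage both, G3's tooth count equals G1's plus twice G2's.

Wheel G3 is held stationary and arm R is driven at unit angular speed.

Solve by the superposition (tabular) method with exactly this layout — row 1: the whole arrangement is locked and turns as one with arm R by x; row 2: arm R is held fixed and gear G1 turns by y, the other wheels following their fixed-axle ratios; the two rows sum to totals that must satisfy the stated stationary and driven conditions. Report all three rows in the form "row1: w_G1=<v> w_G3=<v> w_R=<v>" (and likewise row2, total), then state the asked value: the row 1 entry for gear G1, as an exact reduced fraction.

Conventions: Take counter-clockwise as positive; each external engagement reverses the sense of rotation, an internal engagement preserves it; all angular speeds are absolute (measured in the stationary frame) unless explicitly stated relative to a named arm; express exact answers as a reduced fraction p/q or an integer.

row1: w_G1=1 w_G3=1 w_R=1
row2: w_G1=65/27 w_G3=-1 w_R=0
total: w_G1=92/27 w_G3=0 w_R=1
asked value: 1

class = planetary set [G3 = 27+2·19 = 65; Willis about the carrier]
superposition row 1 [locked train]: every member turns x
row 2: sun turns y, ring = −(27/65)·y, arm 0
boundary: total ω_ring = x − (27/65)·y = 0 and total ω_arm = x = 1  ⇒  y = 65/27, x = 1
row 2 ring = −(27/65)·65/27 = -1
totals (row 1 + row 2): sun 1 + 65/27 = 92/27, ring 1 + (-1) = 0, arm 1 + 0 = 1
asked cell (row1, sun) = 1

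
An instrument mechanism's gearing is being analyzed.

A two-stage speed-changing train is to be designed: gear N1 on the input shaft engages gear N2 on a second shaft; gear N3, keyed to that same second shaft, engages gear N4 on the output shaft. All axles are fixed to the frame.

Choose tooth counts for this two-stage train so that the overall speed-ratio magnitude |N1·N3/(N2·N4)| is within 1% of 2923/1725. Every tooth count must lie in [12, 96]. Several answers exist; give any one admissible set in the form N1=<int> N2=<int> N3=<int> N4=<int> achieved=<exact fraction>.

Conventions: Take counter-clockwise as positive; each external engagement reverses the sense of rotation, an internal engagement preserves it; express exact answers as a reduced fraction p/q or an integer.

design class (target 2923/1725): fixed-axis compound train
target = 2923/1725 in lowest terms: an exact hit needs N1·N3 = k·2923 and N2·N4 = k·1725 for one integer k, every count in [12, 96]; additionally prefer no 1:1 stage (N1 ≠ N2, N3 ≠ N4)
k = 1: N1·N3 = 2923 = 37·79, N2·N4 = 1725 = 23·75
achieved = 37·79/(23·75) = 2923/1725; |achieved − target| = 0 ≤ 2923/172500 ✓

N1=37 N2=23 N3=79 N4=75 achieved=2923/1725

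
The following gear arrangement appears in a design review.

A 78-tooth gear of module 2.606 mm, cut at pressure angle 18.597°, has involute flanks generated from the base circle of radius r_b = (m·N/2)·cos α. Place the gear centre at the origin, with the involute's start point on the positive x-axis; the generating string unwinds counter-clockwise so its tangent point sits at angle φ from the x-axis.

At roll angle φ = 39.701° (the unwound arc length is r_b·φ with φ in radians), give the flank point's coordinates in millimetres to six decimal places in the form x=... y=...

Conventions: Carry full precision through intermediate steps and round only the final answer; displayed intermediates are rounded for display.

topology: single-mesh involute geometry — m = 2.606, N = 78
pitch radius r_p = m·N/2 = 2.606·78/2 = 101.634000
base radius r_b = r_p·cos α = 101.634000·cos 18.597° = 96.327192
roll angle φ = 39.701° = 0.69291317 rad
x = r_b·(cos φ + φ·sin φ) = 116.749360
y = r_b·(sin φ − φ·cos φ) = 10.178113

x=116.749360 y=10.178113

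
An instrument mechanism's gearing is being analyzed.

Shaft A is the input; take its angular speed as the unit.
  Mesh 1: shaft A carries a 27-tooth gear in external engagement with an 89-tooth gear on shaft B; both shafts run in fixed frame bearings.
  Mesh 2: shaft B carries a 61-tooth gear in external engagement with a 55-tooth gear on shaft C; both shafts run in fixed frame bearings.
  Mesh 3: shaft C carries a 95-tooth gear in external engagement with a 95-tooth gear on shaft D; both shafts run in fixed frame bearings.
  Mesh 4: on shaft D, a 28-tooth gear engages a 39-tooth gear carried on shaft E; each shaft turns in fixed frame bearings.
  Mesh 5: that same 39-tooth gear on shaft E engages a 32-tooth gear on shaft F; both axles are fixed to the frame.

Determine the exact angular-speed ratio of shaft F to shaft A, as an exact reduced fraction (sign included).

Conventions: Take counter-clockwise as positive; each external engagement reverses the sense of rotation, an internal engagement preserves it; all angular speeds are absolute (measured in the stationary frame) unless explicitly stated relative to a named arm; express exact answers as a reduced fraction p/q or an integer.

-11529/39160

class = fixed-axis compound train [5 meshes; 5 ratios multiply, 5 sense flips]
mesh 1 [27T→89T]: running ratio 27/89, sense −
mesh 2 [61T→55T]: running ratio 1647/4895, sense +
mesh 3 [95T→95T]: running ratio 1647/4895, sense −
mesh 4 [28T→39T]: running ratio 15372/63635, sense +
mesh 5 [39T→32T]: running ratio 11529/39160, sense −
ω_out/ω_in = -11529/39160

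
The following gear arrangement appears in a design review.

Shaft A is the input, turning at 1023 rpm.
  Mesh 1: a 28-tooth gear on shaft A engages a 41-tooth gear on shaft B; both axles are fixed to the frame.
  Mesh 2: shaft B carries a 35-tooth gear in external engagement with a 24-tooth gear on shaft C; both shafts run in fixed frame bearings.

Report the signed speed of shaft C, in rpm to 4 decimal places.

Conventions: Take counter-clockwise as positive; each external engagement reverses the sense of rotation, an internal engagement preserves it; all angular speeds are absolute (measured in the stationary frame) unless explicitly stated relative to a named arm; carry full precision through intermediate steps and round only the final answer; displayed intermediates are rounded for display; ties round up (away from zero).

+1018.8415 rpm

topology: fixed-axis compound train — 2 meshes, A→C
mesh 1 [28T→41T]: ω = 1023.0000×28/41 = 698.6341 rpm, sense flips to −
mesh 2 [35T→24T]: ω = 698.6341×35/24 = 1018.8415 rpm, sense flips to +
signed output speed = +1018.8415 rpm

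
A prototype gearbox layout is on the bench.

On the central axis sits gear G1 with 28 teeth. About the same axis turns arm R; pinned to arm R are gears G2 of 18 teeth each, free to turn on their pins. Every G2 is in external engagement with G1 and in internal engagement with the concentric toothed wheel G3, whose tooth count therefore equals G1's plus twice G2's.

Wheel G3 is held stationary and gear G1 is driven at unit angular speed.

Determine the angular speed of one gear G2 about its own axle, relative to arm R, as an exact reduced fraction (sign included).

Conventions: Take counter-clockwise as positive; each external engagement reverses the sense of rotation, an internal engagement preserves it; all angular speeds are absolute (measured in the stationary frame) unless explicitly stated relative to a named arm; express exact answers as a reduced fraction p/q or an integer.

-224/207

recognized (axles ride arm R): planetary set, 28/18/64 teeth
ring teeth: 28 + 2·18 = 64
28(ω_sun−ω_arm) = −64(ω_ring−ω_arm),  ω_ring = 0, ω_sun = 1
28(1−ω_arm) = −64(0−ω_arm)  ⇒  92·ω_arm = 28  ⇒  ω_arm = 7/23
sun–planet mesh: 28·(1−7/23) = −18·(ω_p−ω_arm)  ⇒  ω_p−ω_arm = -224/207
exact speed ratio = -224/207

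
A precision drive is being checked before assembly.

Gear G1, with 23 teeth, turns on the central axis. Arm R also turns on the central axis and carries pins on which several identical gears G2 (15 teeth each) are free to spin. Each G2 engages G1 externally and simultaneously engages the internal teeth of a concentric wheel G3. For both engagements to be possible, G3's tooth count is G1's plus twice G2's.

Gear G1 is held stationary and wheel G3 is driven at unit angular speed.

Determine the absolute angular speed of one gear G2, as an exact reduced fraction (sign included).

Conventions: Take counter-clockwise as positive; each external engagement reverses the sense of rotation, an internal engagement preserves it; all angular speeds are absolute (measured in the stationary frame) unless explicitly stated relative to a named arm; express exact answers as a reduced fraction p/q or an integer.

53/30

topology: planetary set — G1 23T / G2 15T / G3 53T, arm = carrier (Willis)
ring teeth: 23 + 2·15 = 53
23(ω_sun−ω_arm) = −53(ω_ring−ω_arm),  ω_sun = 0, ω_ring = 1
23(0−ω_arm) = −53(1−ω_arm)  ⇒  76·ω_arm = 53  ⇒  ω_arm = 53/76
sun–planet mesh: 23·(0−53/76) = −15·(ω_p−ω_arm)  ⇒  ω_p−ω_arm = 1219/1140
ω_p = 53/76 + 1219/1140 = 53/30
exact speed ratio = 53/30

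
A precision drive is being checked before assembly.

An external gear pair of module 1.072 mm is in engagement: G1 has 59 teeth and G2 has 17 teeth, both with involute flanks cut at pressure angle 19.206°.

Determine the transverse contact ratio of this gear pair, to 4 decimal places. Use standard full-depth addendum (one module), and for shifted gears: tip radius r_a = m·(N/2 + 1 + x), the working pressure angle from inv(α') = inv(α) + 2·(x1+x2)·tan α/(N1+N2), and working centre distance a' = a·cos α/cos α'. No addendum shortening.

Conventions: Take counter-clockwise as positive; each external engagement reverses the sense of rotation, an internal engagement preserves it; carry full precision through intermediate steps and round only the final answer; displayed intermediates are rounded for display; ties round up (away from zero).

1.6845

topology: single-mesh involute geometry — m = 1.072, 59T/17T pair
base radii: r_b1 = 29.863869, r_b2 = 8.604844
tip radii: r_a1 = 32.696000, r_a2 = 10.184000
no profile shift: α' = α, a' = a
action lengths: √(r_a1²−r_b1²) = 13.310813, √(r_a2²−r_b2²) = 5.447065
base pitch p_b = π·m·cos α = 3.180343
CR = (13.310813 + 5.447065 − 40.736000·sin 19.20600°)/3.180343 = 1.684453
contact ratio ≈ 1.6845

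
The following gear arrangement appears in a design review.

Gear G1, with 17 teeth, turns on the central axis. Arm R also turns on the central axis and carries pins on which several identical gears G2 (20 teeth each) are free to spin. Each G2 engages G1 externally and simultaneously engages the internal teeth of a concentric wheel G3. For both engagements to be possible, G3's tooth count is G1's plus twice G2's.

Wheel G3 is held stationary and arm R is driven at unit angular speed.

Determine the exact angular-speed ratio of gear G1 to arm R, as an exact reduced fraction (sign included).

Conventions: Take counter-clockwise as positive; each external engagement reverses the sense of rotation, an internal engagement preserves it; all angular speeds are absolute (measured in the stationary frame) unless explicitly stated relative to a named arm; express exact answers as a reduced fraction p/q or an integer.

recognized (axles ride arm R): planetary set, 17/20/57 teeth
ring teeth: 17 + 2·20 = 57
17(ω_sun−ω_arm) = −57(ω_ring−ω_arm),  ω_ring = 0, ω_arm = 1
ω_sun = 1 − (57/17)(0−1) = 74/17
ω_out/ω_in = 74/17

74/17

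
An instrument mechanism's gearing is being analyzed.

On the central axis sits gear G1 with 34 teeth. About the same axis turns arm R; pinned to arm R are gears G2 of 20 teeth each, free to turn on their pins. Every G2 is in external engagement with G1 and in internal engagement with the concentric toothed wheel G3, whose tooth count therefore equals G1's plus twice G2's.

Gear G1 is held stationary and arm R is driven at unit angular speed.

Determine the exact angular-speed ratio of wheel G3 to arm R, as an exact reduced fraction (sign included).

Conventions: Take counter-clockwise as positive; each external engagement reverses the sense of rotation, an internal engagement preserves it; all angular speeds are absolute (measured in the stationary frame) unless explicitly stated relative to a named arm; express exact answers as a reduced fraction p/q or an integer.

planetary set (34T centre, 20T on arm, 74T internal) — Willis relation
ring teeth: 34 + 2·20 = 74
34(ω_sun−ω_arm) = −74(ω_ring−ω_arm),  ω_sun = 0, ω_arm = 1
ω_ring = 1 − (34/74)(0−1) = 54/37
ω_out/ω_in = 54/37

54/37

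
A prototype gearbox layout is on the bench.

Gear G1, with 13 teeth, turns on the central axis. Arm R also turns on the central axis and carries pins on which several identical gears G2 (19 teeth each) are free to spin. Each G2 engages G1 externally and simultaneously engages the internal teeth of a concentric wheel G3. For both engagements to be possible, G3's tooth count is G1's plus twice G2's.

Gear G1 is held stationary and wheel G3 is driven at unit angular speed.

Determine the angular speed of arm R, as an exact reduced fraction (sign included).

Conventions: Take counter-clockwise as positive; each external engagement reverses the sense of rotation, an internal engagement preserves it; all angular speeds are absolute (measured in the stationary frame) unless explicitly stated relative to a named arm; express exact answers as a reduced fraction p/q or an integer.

51/64

topology: planetary set — G1 13T / G2 19T / G3 51T, arm = carrier (Willis)
ring teeth: 13 + 2·19 = 51
13(ω_sun−ω_arm) = −51(ω_ring−ω_arm),  ω_sun = 0, ω_ring = 1
13(0−ω_arm) = −51(1−ω_arm)  ⇒  64·ω_arm = 51  ⇒  ω_arm = 51/64
exact speed ratio = 51/64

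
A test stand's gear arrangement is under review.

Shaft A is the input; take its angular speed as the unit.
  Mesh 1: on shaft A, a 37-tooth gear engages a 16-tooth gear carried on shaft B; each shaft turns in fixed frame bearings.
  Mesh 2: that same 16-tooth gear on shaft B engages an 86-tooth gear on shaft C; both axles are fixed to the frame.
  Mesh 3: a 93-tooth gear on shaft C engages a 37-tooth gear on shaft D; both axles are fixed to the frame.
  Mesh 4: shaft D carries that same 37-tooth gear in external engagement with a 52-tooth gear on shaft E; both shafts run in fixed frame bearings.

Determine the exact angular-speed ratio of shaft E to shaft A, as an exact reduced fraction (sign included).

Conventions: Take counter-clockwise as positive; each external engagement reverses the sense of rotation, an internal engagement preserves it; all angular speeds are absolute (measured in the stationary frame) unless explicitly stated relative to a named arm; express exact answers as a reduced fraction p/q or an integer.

class = fixed-axis compound train [4 meshes; 4 ratios multiply, 4 sense flips]
mesh 1 [37T→16T]: running ratio 37/16, sense −
mesh 2 [16T→86T]: running ratio 37/86, sense +
mesh 3 [93T→37T]: running ratio 93/86, sense −
mesh 4 [37T→52T]: running ratio 3441/4472, sense +
ω_out/ω_in = 3441/4472

3441/4472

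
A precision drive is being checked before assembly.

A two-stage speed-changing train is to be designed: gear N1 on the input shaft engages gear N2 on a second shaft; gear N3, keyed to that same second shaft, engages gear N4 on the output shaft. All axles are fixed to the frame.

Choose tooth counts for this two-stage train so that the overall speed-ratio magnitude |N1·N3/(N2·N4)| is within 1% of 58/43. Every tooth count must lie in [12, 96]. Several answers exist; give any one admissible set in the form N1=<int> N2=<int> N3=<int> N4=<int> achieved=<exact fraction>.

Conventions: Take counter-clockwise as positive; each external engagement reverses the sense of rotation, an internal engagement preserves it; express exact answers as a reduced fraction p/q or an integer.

topology: fixed-axis compound train — 2 stages, target 58/43
target = 58/43 in lowest terms: an exact hit needs N1·N3 = k·58 and N2·N4 = k·43 for one integer k, every count in [12, 96]; additionally prefer no 1:1 stage (N1 ≠ N2, N3 ≠ N4)
k = 1…11: no 1:1-free in-range split of k·58 and k·43 into factor pairs; take k = 12
k = 12: N1·N3 = 696 = 12·58, N2·N4 = 516 = 43·12
achieved = 12·58/(43·12) = 58/43; |achieved − target| = 0 ≤ 29/2150 ✓

N1=12 N2=43 N3=58 N4=12 achieved=58/43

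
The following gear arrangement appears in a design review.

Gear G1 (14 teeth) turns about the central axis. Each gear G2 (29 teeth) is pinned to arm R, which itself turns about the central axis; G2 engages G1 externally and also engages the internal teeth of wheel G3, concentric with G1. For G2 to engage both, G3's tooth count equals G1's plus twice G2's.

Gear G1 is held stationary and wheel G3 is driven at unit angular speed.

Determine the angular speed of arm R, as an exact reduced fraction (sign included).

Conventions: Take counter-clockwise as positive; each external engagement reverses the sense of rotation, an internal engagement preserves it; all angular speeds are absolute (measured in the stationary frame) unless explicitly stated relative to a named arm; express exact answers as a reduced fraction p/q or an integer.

class = planetary set [G3 = 14+2·29 = 72; Willis about the carrier]
ring teeth: 14 + 2·29 = 72
14(ω_sun−ω_arm) = −72(ω_ring−ω_arm),  ω_sun = 0, ω_ring = 1
14(0−ω_arm) = −72(1−ω_arm)  ⇒  86·ω_arm = 72  ⇒  ω_arm = 36/43
exact speed ratio = 36/43

36/43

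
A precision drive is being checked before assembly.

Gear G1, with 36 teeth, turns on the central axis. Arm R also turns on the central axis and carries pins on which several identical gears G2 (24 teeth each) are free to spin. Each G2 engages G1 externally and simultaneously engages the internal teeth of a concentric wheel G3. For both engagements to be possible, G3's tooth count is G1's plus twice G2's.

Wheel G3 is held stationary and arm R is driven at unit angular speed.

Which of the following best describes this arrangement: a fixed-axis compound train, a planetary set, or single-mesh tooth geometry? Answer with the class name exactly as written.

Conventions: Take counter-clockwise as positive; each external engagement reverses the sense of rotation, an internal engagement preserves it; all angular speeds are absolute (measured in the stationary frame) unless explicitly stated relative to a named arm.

planetary set

topology: planetary set — G1 36T / G2 24T / G3 84T, arm = carrier (Willis)
classification: planetary set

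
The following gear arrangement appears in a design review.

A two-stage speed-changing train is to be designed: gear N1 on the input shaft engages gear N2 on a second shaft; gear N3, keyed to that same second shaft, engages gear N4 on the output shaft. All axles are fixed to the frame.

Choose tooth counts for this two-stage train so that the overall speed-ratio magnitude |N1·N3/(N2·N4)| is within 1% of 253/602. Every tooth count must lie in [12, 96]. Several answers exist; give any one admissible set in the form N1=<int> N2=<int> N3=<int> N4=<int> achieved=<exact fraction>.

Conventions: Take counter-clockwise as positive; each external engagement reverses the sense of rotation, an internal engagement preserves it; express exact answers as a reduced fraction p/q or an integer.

topology: fixed-axis compound train — 2 stages, target 253/602
target = 253/602 in lowest terms: an exact hit needs N1·N3 = k·253 and N2·N4 = k·602 for one integer k, every count in [12, 96]; additionally prefer no 1:1 stage (N1 ≠ N2, N3 ≠ N4)
k = 1: no 1:1-free in-range split of k·253 and k·602 into factor pairs; take k = 2
k = 2: N1·N3 = 506 = 22·23, N2·N4 = 1204 = 14·86
achieved = 22·23/(14·86) = 253/602; |achieved − target| = 0 ≤ 253/60200 ✓

N1=22 N2=14 N3=23 N4=86 achieved=253/602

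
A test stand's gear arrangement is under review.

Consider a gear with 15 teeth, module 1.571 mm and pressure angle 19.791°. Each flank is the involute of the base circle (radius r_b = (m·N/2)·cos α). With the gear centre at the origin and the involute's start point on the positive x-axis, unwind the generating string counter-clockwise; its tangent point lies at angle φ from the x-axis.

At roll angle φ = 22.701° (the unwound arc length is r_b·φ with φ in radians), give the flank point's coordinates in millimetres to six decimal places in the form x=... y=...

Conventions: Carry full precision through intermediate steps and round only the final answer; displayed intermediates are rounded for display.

x=11.922885 y=0.226261

recognized (one wheel, involute flank): single-mesh tooth geometry, m = 1.571, N = 15
pitch radius r_p = m·N/2 = 1.571·15/2 = 11.782500
base radius r_b = r_p·cos α = 11.782500·cos 19.791° = 11.086554
roll angle φ = 22.701° = 0.39620719 rad
x = r_b·(cos φ + φ·sin φ) = 11.922885
y = r_b·(sin φ − φ·cos φ) = 0.226261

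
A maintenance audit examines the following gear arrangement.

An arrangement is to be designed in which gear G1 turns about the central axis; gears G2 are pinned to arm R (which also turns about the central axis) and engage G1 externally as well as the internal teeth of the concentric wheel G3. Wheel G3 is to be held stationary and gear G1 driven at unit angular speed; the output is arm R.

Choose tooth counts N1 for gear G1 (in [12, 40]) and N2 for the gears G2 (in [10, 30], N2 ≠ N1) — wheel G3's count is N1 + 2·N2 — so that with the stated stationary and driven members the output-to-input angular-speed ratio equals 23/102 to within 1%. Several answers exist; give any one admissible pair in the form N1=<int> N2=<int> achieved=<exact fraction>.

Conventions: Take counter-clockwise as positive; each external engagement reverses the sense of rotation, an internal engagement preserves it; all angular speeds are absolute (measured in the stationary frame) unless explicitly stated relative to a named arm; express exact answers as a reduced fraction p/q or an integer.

class = planetary set [ratio 23/102 wanted; Willis about the carrier]
Willis with ω_ring = 0: ω_arm/ω_sun = N1/(N1+N3); set equal to 23/102  ⇒  N3/N1 = 1/(23/102) − 1 = 79/23
N3 = N1 + 2·N2  ⇒  N2/N1 = (N3/N1 − 1)/2 = (79/23 − 1)/2 = 28/23
smallest multiple with N1 ≥ 12 and N2 ≥ 10: k = 1  ⇒  N1 = 1·23 = 23, N2 = 1·28 = 28 (N1 ≤ 40, N2 ≤ 30, N2 ≠ N1 ✓), N3 = 23 + 2·28 = 79
check: N1/(N1+N3) with N1 = 23, N3 = 79 gives 23/102; |achieved − target| = 0 ≤ 23/10200 ✓

N1=23 N2=28 achieved=23/102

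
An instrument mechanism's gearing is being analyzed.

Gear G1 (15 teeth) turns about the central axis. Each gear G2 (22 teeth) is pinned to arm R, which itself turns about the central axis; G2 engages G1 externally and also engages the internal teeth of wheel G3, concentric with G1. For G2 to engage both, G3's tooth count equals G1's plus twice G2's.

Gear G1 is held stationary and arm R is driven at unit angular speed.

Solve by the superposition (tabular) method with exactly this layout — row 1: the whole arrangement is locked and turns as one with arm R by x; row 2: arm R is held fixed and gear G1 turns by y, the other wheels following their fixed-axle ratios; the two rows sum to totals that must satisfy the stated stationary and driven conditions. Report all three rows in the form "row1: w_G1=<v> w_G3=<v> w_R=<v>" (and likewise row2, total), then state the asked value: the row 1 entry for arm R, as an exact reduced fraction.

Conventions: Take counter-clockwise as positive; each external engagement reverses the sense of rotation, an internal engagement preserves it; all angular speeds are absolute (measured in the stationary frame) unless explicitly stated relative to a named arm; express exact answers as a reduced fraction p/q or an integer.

topology: planetary set — G1 15T / G2 22T / G3 59T, arm = carrier (Willis)
row 1 (train locked, turned with arm): all members turn x
row 2: sun turns y, ring = −(15/59)·y, arm 0
boundary: total ω_sun = x + y = 0 and total ω_arm = x = 1  ⇒  y = -1, x = 1
row 2 ring = −(15/59)·(-1) = 15/59
totals (row 1 + row 2): sun 1 + (-1) = 0, ring 1 + 15/59 = 74/59, arm 1 + 0 = 1
asked cell (row1, arm) = 1

row1: w_G1=1 w_G3=1 w_R=1
row2: w_G1=-1 w_G3=15/59 w_R=0
total: w_G1=0 w_G3=74/59 w_R=1
asked value: 1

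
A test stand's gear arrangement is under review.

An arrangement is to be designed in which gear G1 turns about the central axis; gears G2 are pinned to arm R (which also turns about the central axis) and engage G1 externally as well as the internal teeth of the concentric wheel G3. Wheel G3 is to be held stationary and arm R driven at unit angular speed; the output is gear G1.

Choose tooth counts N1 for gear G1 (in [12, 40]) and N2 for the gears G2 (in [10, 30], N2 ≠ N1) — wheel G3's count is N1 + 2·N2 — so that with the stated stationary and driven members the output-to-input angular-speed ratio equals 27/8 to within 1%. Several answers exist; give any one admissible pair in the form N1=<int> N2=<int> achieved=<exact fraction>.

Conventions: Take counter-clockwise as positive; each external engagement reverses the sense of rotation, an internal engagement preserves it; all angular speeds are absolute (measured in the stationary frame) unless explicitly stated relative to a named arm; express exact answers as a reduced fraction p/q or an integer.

planetary set to be sized for 27/8 (Willis relation)
Willis with ω_ring = 0: ω_sun/ω_arm = (N1+N3)/N1; set equal to 27/8  ⇒  N3/N1 = 27/8 − 1 = 19/8
N3 = N1 + 2·N2  ⇒  N2/N1 = (N3/N1 − 1)/2 = (19/8 − 1)/2 = 11/16
smallest multiple with N1 ≥ 12 and N2 ≥ 10: k = 1  ⇒  N1 = 1·16 = 16, N2 = 1·11 = 11 (N1 ≤ 40, N2 ≤ 30, N2 ≠ N1 ✓), N3 = 16 + 2·11 = 38
check: (N1+N3)/N1 with N1 = 16, N3 = 38 gives 27/8; |achieved − target| = 0 ≤ 27/800 ✓

N1=16 N2=11 achieved=27/8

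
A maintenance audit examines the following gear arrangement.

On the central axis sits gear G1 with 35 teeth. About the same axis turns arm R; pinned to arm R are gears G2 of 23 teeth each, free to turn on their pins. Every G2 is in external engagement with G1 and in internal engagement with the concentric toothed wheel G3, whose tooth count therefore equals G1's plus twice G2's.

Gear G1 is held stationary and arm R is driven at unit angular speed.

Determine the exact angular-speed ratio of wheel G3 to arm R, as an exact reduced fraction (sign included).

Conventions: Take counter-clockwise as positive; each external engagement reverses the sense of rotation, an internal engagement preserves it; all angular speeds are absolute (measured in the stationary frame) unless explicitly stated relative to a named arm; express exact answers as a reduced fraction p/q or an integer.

planetary set (35T centre, 23T on arm, 81T internal) — Willis relation
ring teeth: 35 + 2·23 = 81
35(ω_sun−ω_arm) = −81(ω_ring−ω_arm),  ω_sun = 0, ω_arm = 1
ω_ring = 1 − (35/81)(0−1) = 116/81
ω_out/ω_in = 116/81

116/81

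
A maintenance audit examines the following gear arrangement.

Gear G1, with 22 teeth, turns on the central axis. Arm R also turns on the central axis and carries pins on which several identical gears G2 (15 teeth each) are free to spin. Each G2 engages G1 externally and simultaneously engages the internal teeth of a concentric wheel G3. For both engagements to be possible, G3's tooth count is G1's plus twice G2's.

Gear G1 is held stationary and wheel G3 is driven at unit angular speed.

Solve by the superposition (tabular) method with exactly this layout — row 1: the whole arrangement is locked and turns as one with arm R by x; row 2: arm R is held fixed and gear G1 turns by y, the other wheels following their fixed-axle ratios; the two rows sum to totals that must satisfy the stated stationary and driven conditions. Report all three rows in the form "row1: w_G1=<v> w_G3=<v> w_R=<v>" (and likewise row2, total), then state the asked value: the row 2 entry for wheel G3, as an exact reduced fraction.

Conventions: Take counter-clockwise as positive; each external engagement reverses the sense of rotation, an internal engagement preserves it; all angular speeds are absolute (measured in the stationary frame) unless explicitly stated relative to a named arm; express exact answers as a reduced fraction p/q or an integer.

topology: planetary set — G1 22T / G2 15T / G3 52T, arm = carrier (Willis)
row 1: whole set turns with the arm by x
row 2 — arm fixed, fixed-axis ratios: sun y, ring −(22/52)·y, arm 0
boundary: total ω_sun = x + y = 0 and total ω_ring = x − (22/52)·y = 1  ⇒  y = -26/37, x = 26/37
row 2 ring = −(22/52)·(-26/37) = 11/37
totals (row 1 + row 2): sun 26/37 + (-26/37) = 0, ring 26/37 + 11/37 = 1, arm 26/37 + 0 = 26/37
asked cell (row2, ring) = 11/37

row1: w_G1=26/37 w_G3=26/37 w_R=26/37
row2: w_G1=-26/37 w_G3=11/37 w_R=0
total: w_G1=0 w_G3=1 w_R=26/37
asked value: 11/37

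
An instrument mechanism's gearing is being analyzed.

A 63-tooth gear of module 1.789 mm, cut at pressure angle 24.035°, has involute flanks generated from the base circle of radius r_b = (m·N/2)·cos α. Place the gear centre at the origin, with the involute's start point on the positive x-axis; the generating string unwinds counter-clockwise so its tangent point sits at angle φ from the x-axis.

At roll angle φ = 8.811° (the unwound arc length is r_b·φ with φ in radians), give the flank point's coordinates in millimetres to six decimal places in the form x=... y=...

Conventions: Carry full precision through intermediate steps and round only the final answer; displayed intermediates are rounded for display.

topology: single-mesh involute geometry — m = 1.789, N = 63
pitch radius r_p = m·N/2 = 1.789·63/2 = 56.353500
base radius r_b = r_p·cos α = 56.353500·cos 24.035° = 51.467473
roll angle φ = 8.811° = 0.15378096 rad
x = r_b·(cos φ + φ·sin φ) = 52.072446
y = r_b·(sin φ − φ·cos φ) = 0.062243

x=52.072446 y=0.062243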